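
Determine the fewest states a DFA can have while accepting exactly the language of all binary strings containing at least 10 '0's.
By Myhill–Nerode, count the distinguishable equivalence classes: 11 classes — having seen 0, 1, …, 9, or ≥10 copies of '0'; any two classes i < j (j ≤ 10) are distinguished by the string 0^(10−j), which takes class j to 10 copies (accepted) but leaves class i below 10 (rejected).
11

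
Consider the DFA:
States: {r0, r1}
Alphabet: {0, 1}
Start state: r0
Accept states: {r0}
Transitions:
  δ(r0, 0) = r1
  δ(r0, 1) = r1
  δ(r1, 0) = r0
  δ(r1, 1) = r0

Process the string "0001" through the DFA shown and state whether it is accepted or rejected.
Processing string "0001":
  r0 --0--> r1
  r1 --0--> r0
  r0 --0--> r1
  r1 --1--> r0
Final state: r0
Accept states: {r0}
Yes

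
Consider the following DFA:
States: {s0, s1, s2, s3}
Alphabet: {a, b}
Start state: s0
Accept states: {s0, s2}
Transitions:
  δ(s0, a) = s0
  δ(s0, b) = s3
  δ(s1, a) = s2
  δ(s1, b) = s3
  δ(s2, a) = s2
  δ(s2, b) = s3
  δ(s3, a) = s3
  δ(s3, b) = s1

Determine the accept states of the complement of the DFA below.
Complement accept states = All states \ Original accept states
= {s0, s1, s2, s3} \ {s0, s2}
{s1, s3}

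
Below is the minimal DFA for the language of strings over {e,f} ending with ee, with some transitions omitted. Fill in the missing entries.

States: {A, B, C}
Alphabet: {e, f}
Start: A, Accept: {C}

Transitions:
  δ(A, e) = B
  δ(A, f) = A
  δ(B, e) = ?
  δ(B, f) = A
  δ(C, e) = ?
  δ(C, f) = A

From the language and accept set, identify what each state tracks — A: last symbol not e; B: one trailing e; C: two trailing e's.
Each missing δ(q, a) is the state matching the new tracked value after reading a.
δ(B, e) = C; δ(C, e) = C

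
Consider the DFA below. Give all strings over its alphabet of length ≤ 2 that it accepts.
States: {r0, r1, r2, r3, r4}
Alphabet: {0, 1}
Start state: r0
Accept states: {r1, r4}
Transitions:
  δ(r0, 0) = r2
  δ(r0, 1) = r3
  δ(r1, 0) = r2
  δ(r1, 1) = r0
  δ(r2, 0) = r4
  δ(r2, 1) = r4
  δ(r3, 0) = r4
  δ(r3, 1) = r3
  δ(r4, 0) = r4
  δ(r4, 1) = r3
00, 01, 10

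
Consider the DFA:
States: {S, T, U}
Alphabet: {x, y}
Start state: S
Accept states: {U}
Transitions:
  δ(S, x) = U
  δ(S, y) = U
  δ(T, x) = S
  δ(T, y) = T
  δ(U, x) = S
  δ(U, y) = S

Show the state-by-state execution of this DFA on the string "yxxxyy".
read 'y': S → U
  read 'x': U → S
  read 'x': S → U
  read 'x': U → S
  read 'y': S → U
  read 'y': U → S
S -> U -> S -> U -> S -> U -> S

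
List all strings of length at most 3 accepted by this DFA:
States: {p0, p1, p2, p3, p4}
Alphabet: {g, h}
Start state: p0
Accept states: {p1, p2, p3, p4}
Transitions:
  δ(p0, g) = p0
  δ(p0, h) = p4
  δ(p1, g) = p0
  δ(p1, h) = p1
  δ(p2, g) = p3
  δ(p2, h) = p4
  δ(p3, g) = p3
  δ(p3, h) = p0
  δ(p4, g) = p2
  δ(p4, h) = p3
h, gh, hg, hh, ggh, ghg, ghh, hgg, hgh, hhg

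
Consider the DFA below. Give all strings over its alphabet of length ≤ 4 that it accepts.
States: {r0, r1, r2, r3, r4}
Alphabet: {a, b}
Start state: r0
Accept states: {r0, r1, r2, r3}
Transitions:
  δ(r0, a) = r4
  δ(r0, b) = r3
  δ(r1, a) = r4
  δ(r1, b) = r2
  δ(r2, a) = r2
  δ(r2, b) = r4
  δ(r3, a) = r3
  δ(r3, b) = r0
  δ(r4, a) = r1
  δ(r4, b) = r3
ε, b, aa, ab, ba, bb, aab, aba, abb, baa, bab, bbb, aaaa, aaab, aaba, abaa, abab, abbb, baaa, baab, babb, bbaa, bbab, bbba, bbbb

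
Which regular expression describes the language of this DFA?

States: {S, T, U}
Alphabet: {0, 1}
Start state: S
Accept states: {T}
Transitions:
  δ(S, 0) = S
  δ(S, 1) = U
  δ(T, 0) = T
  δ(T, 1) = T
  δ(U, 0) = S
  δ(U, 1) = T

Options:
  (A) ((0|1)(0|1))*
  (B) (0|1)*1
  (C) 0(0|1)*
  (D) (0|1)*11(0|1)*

Check each option against the DFA on short strings; one disagreement eliminates an option:
  (A) ((0|1)(0|1))*: on ε the DFA stays in S and rejects (S ∉ Accept), but the regex matches it → eliminate
  (B) (0|1)*1: on '1' the DFA goes S → U and rejects (U ∉ Accept), but the regex matches it → eliminate
  (C) 0(0|1)*: on '0' the DFA goes S → S and rejects (S ∉ Accept), but the regex matches it → eliminate
  (D) (0|1)*11(0|1)*: agrees with the DFA on every string of length ≤ 6
Only (D) is consistent with the DFA.
(D) (0|1)*11(0|1)*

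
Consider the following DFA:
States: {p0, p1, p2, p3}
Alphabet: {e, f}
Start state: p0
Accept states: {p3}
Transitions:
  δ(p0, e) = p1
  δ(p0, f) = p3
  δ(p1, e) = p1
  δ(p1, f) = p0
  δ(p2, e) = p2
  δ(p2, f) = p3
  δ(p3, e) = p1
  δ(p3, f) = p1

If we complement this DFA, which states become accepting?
Complement accept states = All states \ Original accept states
= {p0, p1, p2, p3} \ {p3}
{p0, p1, p2}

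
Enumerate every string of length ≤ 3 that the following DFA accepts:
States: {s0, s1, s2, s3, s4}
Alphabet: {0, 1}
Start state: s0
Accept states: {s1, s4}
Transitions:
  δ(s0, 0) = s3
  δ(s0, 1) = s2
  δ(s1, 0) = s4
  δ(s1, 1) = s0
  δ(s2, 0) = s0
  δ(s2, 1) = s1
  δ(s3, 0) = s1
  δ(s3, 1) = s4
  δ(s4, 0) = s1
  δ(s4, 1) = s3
00, 01, 11, 000, 010, 110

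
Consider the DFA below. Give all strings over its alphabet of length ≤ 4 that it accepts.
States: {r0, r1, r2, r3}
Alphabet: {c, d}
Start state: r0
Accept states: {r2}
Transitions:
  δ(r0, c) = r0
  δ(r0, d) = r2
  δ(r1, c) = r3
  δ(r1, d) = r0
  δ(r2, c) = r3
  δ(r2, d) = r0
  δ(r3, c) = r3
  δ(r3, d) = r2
d, cd, ccd, dcd, ddd, cccd, cdcd, cddd, dccd, ddcd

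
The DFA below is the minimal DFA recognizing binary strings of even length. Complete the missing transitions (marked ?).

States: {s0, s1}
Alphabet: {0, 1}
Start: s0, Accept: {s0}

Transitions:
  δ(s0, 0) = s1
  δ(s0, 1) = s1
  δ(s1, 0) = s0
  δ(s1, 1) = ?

From the language and accept set, identify what each state tracks — s0: even length so far; s1: odd length so far.
Each missing δ(q, a) is the state matching the new tracked value after reading a.
δ(s1, 1) = s0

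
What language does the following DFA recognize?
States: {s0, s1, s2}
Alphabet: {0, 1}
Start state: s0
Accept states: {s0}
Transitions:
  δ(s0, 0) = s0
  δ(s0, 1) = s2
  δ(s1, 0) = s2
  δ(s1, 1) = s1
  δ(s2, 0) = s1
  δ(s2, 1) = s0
Testing a few strings:
  '100' → reject
  '11' → accept
  '00' → accept
  '001' → reject
State roles: s0=value ≡ 0 (mod 3); s1=value ≡ 2 (mod 3); s2=value ≡ 1 (mod 3)
All binary strings representing a multiple of 3 (read in base 2; leading zeros allowed and ε counts as 0)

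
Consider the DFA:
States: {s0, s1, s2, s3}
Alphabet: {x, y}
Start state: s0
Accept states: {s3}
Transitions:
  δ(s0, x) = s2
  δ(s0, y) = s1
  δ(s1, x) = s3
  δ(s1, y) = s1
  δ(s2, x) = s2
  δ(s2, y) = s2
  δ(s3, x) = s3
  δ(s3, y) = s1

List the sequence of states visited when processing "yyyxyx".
read 'y': s0 → s1
  read 'y': s1 → s1
  read 'y': s1 → s1
  read 'x': s1 → s3
  read 'y': s3 → s1
  read 'x': s1 → s3
s0 -> s1 -> s1 -> s1 -> s3 -> s1 -> s3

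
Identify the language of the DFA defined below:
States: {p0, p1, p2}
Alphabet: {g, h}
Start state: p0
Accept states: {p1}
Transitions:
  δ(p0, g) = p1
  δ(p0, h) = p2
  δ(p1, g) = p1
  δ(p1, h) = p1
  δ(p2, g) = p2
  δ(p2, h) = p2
Testing a few strings:
  'g' → accept
  'ggh' → accept
  'hh' → reject
  'hgg' → reject
State roles: p0=no input read; p1=started with g; p2=started with h (dead)
All strings over {g,h} starting with g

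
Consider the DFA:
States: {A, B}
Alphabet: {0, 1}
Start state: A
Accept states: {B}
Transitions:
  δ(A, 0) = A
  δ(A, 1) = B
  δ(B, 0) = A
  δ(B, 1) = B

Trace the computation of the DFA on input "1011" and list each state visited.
read '1': A → B
  read '0': B → A
  read '1': A → B
  read '1': B → B
A -> B -> A -> B -> B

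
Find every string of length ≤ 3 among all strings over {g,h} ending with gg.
gg, ggg, hgg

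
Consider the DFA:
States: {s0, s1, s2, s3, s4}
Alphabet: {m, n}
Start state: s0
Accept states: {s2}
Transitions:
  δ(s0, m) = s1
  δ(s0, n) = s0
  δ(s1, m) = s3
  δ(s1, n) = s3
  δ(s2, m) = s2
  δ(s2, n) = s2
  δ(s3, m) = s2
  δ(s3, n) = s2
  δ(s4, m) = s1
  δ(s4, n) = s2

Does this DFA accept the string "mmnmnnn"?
Processing string "mmnmnnn":
  s0 --m--> s1
  s1 --m--> s3
  s3 --n--> s2
  s2 --m--> s2
  s2 --n--> s2
  s2 --n--> s2
  s2 --n--> s2
Final state: s2
Accept states: {s2}
Yes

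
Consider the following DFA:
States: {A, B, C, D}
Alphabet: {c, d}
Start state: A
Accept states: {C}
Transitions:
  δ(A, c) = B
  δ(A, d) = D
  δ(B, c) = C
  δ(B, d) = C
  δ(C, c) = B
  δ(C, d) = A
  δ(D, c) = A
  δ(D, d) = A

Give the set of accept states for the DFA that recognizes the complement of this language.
Complement accept states = All states \ Original accept states
= {A, B, C, D} \ {C}
{A, B, D}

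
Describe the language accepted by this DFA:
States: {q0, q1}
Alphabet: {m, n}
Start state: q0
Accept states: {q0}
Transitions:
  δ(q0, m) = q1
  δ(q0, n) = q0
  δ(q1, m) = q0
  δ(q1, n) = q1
Testing a few strings:
  'mm' → accept
  'm' → reject
  'nmn' → reject
  'mnn' → reject
State roles: q0=even number of m's so far; q1=odd number of m's so far
All strings over {m,n} with an even number of m's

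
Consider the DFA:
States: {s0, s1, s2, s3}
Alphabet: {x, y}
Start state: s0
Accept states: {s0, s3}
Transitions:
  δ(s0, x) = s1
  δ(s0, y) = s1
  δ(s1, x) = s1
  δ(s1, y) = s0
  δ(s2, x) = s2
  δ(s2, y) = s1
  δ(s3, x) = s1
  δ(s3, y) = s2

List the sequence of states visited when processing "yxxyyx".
read 'y': s0 → s1
  read 'x': s1 → s1
  read 'x': s1 → s1
  read 'y': s1 → s0
  read 'y': s0 → s1
  read 'x': s1 → s1
s0 -> s1 -> s1 -> s1 -> s0 -> s1 -> s1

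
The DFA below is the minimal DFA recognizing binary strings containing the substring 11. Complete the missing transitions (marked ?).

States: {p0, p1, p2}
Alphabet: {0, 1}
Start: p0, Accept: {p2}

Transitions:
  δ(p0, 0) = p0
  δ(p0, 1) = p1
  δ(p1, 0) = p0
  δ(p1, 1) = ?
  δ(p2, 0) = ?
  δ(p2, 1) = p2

From the language and accept set, identify what each state tracks — p0: no progress toward 11; p1: one trailing 1; p2: substring 11 seen.
Each missing δ(q, a) is the state matching the new tracked value after reading a.
δ(p1, 1) = p2; δ(p2, 0) = p2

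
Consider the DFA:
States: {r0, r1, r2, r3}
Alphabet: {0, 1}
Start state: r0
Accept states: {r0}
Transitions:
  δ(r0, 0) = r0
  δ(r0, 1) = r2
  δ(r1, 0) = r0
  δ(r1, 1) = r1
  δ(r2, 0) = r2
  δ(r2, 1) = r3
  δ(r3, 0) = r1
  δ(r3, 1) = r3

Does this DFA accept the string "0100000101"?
Processing string "0100000101":
  r0 --0--> r0
  r0 --1--> r2
  r2 --0--> r2
  r2 --0--> r2
  r2 --0--> r2
  r2 --0--> r2
  r2 --0--> r2
  r2 --1--> r3
  r3 --0--> r1
  r1 --1--> r1
Final state: r1
Accept states: {r0}
No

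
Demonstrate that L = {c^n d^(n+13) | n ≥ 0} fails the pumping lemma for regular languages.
Assume L is regular with pumping length p. Idea: pumping the c-block breaks the fixed offset of 13.
Choose s = c^p d^(p+13) ∈ L. By the pumping lemma, s = xyz with |xy| ≤ p, |y| > 0, so y = c^k with k ≥ 1. Then xy²z = c^(p+k) d^(p+13). For this to be in L we would need p+13 = (p+k)+13, i.e. k = 0, contradicting k ≥ 1. So xy²z ∉ L.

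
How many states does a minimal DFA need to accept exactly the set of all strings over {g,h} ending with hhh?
By Myhill–Nerode, count the distinguishable equivalence classes: 4 classes — one per longest suffix of the input that is a prefix of 'hhh' (lengths 0 through 3); only the length-3 class is accepting.
4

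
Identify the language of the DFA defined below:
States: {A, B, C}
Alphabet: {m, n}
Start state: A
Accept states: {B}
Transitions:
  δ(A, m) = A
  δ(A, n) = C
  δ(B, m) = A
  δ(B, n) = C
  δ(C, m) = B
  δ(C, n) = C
Testing a few strings:
  'nmnn' → reject
  'm' → reject
  'n' → reject
  'mnm' → accept
State roles: A=no suffix match; B=suffix is nm; C=one trailing n
All strings over {m,n} ending with nm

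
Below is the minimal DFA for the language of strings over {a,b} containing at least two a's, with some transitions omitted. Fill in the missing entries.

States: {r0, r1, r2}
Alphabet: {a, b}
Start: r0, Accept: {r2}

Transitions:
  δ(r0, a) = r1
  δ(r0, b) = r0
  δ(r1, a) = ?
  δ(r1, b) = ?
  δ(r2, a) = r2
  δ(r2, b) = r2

From the language and accept set, identify what each state tracks — r0: zero a's seen; r1: one a seen; r2: ≥ two a's seen.
Each missing δ(q, a) is the state matching the new tracked value after reading a.
δ(r1, a) = r2; δ(r1, b) = r1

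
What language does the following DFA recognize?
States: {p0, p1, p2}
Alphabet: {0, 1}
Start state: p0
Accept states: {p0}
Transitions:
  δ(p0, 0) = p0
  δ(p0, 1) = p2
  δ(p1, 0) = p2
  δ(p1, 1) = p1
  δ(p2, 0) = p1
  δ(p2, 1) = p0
Testing a few strings:
  '011' → accept
  '1001' → accept
  '101' → reject
  '00' → accept
State roles: p0=value ≡ 0 (mod 3); p1=value ≡ 2 (mod 3); p2=value ≡ 1 (mod 3)
All binary strings representing a multiple of 3 (read in base 2; leading zeros allowed and ε counts as 0)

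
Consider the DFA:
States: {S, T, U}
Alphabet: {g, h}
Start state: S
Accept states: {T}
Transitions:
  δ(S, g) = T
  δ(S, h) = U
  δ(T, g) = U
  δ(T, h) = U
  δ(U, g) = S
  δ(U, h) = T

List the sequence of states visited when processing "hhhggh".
read 'h': S → U
  read 'h': U → T
  read 'h': T → U
  read 'g': U → S
  read 'g': S → T
  read 'h': T → U
S -> U -> T -> U -> S -> T -> U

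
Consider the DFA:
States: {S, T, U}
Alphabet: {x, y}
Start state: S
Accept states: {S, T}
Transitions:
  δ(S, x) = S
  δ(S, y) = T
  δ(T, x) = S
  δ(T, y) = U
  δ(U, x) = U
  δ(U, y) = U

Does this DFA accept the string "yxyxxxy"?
Processing string "yxyxxxy":
  S --y--> T
  T --x--> S
  S --y--> T
  T --x--> S
  S --x--> S
  S --x--> S
  S --y--> T
Final state: T
Accept states: {S, T}
Yes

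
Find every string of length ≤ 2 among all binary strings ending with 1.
1, 01, 11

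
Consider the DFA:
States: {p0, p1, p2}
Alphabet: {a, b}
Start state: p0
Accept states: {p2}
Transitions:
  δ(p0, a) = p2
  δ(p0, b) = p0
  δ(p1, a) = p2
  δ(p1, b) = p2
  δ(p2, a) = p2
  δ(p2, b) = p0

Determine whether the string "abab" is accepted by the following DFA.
Processing string "abab":
  p0 --a--> p2
  p2 --b--> p0
  p0 --a--> p2
  p2 --b--> p0
Final state: p0
Accept states: {p2}
No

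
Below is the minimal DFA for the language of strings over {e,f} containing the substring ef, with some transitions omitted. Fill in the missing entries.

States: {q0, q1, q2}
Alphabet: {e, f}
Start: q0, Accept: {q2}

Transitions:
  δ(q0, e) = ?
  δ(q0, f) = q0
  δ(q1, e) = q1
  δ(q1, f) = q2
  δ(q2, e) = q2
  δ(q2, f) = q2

From the language and accept set, identify what each state tracks — q0: no e seen yet; q1: seen a e, waiting for f; q2: substring ef seen.
Each missing δ(q, a) is the state matching the new tracked value after reading a.
δ(q0, e) = q1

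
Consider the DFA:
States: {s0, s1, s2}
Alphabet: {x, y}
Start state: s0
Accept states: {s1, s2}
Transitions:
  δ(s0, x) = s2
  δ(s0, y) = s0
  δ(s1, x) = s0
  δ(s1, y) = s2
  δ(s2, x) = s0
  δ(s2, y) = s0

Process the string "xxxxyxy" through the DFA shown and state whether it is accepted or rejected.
Processing string "xxxxyxy":
  s0 --x--> s2
  s2 --x--> s0
  s0 --x--> s2
  s2 --x--> s0
  s0 --y--> s0
  s0 --x--> s2
  s2 --y--> s0
Final state: s0
Accept states: {s1, s2}
No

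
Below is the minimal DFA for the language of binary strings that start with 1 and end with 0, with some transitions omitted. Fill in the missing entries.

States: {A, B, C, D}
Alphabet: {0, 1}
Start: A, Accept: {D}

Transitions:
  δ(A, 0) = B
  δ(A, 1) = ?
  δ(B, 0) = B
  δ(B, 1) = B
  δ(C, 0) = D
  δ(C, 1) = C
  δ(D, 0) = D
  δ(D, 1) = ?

From the language and accept set, identify what each state tracks — A: no input read; B: started with 0 (dead); C: started with 1, last symbol 1; D: started with 1, last symbol 0.
Each missing δ(q, a) is the state matching the new tracked value after reading a.
δ(A, 1) = C; δ(D, 1) = C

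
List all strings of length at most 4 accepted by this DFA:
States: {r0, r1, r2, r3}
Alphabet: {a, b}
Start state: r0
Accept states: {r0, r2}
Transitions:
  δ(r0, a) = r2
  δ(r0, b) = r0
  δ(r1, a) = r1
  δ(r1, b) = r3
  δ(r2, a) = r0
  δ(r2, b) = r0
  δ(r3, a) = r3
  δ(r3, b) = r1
ε, a, b, aa, ab, ba, bb, aaa, aab, aba, abb, baa, bab, bba, bbb, aaaa, aaab, aaba, aabb, abaa, abab, abba, abbb, baaa, baab, baba, babb, bbaa, bbab, bbba, bbbb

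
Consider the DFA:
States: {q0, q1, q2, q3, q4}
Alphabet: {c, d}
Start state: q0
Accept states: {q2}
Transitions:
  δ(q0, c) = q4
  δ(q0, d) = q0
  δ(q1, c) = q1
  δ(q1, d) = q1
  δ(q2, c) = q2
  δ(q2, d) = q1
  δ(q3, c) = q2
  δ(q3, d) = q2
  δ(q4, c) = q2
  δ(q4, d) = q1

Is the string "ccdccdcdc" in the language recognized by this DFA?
Processing string "ccdccdcdc":
  q0 --c--> q4
  q4 --c--> q2
  q2 --d--> q1
  q1 --c--> q1
  q1 --c--> q1
  q1 --d--> q1
  q1 --c--> q1
  q1 --d--> q1
  q1 --c--> q1
Final state: q1
Accept states: {q2}
No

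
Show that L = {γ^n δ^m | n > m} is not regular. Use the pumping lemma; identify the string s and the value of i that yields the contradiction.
Assume L is regular with pumping length p. Idea: pumping down the γ-block drops the γ-count to at most the δ-count.
Choose s = γ^(p+1) δ^p ∈ L (|s| = 2p+1 ≥ p). By the pumping lemma, s = xyz with |xy| ≤ p, |y| > 0, so y = γ^k with k ≥ 1. Take i = 0: xz = γ^(p+1−k) δ^p. Since k ≥ 1, p+1−k ≤ p, so the number of γ's is no longer strictly greater than the number of δ's, hence xz ∉ L.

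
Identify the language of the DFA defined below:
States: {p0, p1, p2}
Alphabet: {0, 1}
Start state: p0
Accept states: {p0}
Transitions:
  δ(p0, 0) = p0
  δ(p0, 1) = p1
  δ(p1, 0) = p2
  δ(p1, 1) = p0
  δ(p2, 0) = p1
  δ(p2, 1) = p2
Testing a few strings:
  '1' → reject
  '000' → accept
  '01' → reject
  '10' → reject
State roles: p0=value ≡ 0 (mod 3); p1=value ≡ 1 (mod 3); p2=value ≡ 2 (mod 3)
All binary strings representing a multiple of 3 (read in base 2; leading zeros allowed and ε counts as 0)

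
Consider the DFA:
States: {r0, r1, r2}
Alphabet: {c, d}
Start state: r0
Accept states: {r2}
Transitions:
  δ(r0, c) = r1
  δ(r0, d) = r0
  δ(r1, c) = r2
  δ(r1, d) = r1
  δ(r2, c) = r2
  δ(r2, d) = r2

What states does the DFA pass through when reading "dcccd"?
read 'd': r0 → r0
  read 'c': r0 → r1
  read 'c': r1 → r2
  read 'c': r2 → r2
  read 'd': r2 → r2
r0 -> r0 -> r1 -> r2 -> r2 -> r2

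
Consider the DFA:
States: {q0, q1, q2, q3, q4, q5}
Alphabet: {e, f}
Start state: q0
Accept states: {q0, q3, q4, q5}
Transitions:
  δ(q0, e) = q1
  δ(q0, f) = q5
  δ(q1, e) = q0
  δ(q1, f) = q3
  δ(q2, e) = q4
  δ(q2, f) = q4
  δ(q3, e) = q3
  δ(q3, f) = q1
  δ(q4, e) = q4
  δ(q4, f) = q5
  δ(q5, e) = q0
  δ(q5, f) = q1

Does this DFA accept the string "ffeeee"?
Processing string "ffeeee":
  q0 --f--> q5
  q5 --f--> q1
  q1 --e--> q0
  q0 --e--> q1
  q1 --e--> q0
  q0 --e--> q1
Final state: q1
Accept states: {q0, q3, q4, q5}
No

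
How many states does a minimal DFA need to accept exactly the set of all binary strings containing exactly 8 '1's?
By Myhill–Nerode, count the distinguishable equivalence classes: 10 classes — having seen 0, 1, …, 8, or >8 copies of '1'; the count-8 class is the only accepting one and >8 is dead.
10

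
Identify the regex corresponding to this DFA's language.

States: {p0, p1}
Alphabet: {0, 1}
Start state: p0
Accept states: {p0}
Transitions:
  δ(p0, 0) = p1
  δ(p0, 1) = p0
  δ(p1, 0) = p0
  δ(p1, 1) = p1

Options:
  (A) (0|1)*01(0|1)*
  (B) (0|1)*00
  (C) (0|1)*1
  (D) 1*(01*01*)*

Check each option against the DFA on short strings; one disagreement eliminates an option:
  (A) (0|1)*01(0|1)*: on ε the DFA stays in p0 and accepts (p0 ∈ Accept), but the regex does not match it → eliminate
  (B) (0|1)*00: on ε the DFA stays in p0 and accepts (p0 ∈ Accept), but the regex does not match it → eliminate
  (C) (0|1)*1: on ε the DFA stays in p0 and accepts (p0 ∈ Accept), but the regex does not match it → eliminate
  (D) 1*(01*01*)*: agrees with the DFA on every string of length ≤ 6
Only (D) is consistent with the DFA.
(D) 1*(01*01*)*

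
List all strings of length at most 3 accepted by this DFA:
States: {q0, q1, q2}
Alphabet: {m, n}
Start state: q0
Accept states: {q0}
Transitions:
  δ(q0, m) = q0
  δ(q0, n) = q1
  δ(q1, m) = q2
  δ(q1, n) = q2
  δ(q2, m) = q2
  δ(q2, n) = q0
ε, m, mm, mmm, nmn, nnn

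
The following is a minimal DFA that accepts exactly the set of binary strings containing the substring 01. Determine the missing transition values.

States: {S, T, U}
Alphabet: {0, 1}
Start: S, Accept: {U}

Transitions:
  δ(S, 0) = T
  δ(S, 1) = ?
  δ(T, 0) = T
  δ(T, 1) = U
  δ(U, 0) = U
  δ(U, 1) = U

From the language and accept set, identify what each state tracks — S: no 0 seen yet; T: seen a 0, waiting for 1; U: substring 01 seen.
Each missing δ(q, a) is the state matching the new tracked value after reading a.
δ(S, 1) = S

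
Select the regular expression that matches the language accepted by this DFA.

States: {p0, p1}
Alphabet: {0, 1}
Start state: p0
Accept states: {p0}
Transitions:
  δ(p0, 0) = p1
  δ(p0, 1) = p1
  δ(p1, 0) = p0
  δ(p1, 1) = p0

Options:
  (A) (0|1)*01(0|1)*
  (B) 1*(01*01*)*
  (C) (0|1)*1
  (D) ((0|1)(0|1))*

Check each option against the DFA on short strings; one disagreement eliminates an option:
  (A) (0|1)*01(0|1)*: on ε the DFA stays in p0 and accepts (p0 ∈ Accept), but the regex does not match it → eliminate
  (B) 1*(01*01*)*: on '1' the DFA goes p0 → p1 and rejects (p1 ∉ Accept), but the regex matches it → eliminate
  (C) (0|1)*1: on ε the DFA stays in p0 and accepts (p0 ∈ Accept), but the regex does not match it → eliminate
  (D) ((0|1)(0|1))*: agrees with the DFA on every string of length ≤ 6
Only (D) is consistent with the DFA.
(D) ((0|1)(0|1))*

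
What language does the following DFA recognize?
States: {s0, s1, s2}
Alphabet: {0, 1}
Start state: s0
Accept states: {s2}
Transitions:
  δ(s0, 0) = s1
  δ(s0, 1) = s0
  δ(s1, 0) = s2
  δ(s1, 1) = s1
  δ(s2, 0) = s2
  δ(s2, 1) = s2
Testing a few strings:
  '0011' → accept
  '11' → reject
  '111' → reject
  '011' → reject
State roles: s0=zero 0's seen; s1=one 0 seen; s2=≥ two 0's seen
All binary strings containing at least two 0's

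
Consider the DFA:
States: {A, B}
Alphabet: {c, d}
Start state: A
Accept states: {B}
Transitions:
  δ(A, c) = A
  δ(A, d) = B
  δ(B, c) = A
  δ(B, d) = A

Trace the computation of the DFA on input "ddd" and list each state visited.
read 'd': A → B
  read 'd': B → A
  read 'd': A → B
A -> B -> A -> B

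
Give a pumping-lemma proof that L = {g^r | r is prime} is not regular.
Assume L is regular with pumping length p. Idea: pumping by a suitable count produces a composite length.
Let q be a prime with q ≥ p and choose s = g^q ∈ L. By the pumping lemma, s = xyz with |xy| ≤ p, |y| = k ≥ 1. Take i = q+1: |xy^(q+1)z| = q + q·k = q(1+k). Since q ≥ 2 and 1+k ≥ 2, q(1+k) is composite, so xy^(q+1)z ∉ L.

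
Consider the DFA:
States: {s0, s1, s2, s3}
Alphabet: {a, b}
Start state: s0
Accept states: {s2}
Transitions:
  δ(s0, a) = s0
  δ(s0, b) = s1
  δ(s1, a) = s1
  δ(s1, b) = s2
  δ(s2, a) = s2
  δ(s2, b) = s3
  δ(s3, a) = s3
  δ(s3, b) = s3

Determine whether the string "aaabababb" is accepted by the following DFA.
Processing string "aaabababb":
  s0 --a--> s0
  s0 --a--> s0
  s0 --a--> s0
  s0 --b--> s1
  s1 --a--> s1
  s1 --b--> s2
  s2 --a--> s2
  s2 --b--> s3
  s3 --b--> s3
Final state: s3
Accept states: {s2}
No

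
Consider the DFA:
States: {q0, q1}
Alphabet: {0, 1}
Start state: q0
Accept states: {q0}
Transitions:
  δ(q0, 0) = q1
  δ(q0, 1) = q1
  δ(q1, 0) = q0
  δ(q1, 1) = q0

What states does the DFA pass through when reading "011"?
read '0': q0 → q1
  read '1': q1 → q0
  read '1': q0 → q1
q0 -> q1 -> q0 -> q1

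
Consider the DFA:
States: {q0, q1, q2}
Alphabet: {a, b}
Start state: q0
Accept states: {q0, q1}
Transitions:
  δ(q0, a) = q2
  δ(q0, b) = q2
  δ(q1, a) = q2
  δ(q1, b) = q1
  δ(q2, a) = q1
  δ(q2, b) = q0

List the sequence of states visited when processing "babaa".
read 'b': q0 → q2
  read 'a': q2 → q1
  read 'b': q1 → q1
  read 'a': q1 → q2
  read 'a': q2 → q1
q0 -> q2 -> q1 -> q1 -> q2 -> q1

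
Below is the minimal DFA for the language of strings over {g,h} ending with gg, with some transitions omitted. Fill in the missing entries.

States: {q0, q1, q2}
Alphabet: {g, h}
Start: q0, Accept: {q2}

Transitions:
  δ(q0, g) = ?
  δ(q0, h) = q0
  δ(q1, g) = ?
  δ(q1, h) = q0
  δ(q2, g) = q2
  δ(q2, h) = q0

From the language and accept set, identify what each state tracks — q0: last symbol not g; q1: one trailing g; q2: two trailing g's.
Each missing δ(q, a) is the state matching the new tracked value after reading a.
δ(q0, g) = q1; δ(q1, g) = q2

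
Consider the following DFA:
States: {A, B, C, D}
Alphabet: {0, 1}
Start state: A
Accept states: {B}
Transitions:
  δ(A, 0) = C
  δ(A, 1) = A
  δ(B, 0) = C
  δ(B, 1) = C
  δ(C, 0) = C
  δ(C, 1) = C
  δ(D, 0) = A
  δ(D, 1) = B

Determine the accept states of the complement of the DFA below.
Complement accept states = All states \ Original accept states
= {A, B, C, D} \ {B}
{A, C, D}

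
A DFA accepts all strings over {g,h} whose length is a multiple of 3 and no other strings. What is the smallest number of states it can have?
By Myhill–Nerode, count the distinguishable equivalence classes: three classes — length mod 3.
3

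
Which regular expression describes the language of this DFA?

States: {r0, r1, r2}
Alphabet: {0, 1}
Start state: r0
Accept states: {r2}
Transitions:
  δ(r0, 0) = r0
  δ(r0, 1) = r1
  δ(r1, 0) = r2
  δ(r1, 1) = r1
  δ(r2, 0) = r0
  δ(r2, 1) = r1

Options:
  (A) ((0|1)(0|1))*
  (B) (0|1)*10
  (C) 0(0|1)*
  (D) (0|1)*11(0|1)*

Check each option against the DFA on short strings; one disagreement eliminates an option:
  (A) ((0|1)(0|1))*: on ε the DFA stays in r0 and rejects (r0 ∉ Accept), but the regex matches it → eliminate
  (B) (0|1)*10: agrees with the DFA on every string of length ≤ 6
  (C) 0(0|1)*: on '0' the DFA goes r0 → r0 and rejects (r0 ∉ Accept), but the regex matches it → eliminate
  (D) (0|1)*11(0|1)*: on '10' the DFA goes r0 → r1 → r2 and accepts (r2 ∈ Accept), but the regex does not match it → eliminate
Only (B) is consistent with the DFA.
(B) (0|1)*10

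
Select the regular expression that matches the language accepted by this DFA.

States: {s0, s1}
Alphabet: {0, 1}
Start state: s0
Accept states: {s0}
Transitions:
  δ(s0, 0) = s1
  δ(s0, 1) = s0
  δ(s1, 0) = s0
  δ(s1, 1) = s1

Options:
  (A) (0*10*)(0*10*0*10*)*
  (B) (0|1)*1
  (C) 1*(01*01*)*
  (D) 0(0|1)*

Check each option against the DFA on short strings; one disagreement eliminates an option:
  (A) (0*10*)(0*10*0*10*)*: on ε the DFA stays in s0 and accepts (s0 ∈ Accept), but the regex does not match it → eliminate
  (B) (0|1)*1: on ε the DFA stays in s0 and accepts (s0 ∈ Accept), but the regex does not match it → eliminate
  (C) 1*(01*01*)*: agrees with the DFA on every string of length ≤ 6
  (D) 0(0|1)*: on ε the DFA stays in s0 and accepts (s0 ∈ Accept), but the regex does not match it → eliminate
Only (C) is consistent with the DFA.
(C) 1*(01*01*)*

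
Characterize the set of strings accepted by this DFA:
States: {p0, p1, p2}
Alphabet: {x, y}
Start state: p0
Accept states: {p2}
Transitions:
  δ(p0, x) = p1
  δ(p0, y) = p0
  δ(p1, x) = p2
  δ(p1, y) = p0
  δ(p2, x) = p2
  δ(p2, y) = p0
Testing a few strings:
  'xxy' → reject
  'yyxx' → accept
  'y' → reject
  'x' → reject
State roles: p0=last symbol not x; p1=one trailing x; p2=two trailing x's
All strings over {x,y} ending with xx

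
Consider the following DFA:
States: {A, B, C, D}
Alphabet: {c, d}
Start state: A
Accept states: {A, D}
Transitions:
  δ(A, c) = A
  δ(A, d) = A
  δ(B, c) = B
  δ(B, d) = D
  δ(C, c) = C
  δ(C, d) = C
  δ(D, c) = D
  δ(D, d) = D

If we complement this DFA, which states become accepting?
Complement accept states = All states \ Original accept states
= {A, B, C, D} \ {A, D}
{B, C}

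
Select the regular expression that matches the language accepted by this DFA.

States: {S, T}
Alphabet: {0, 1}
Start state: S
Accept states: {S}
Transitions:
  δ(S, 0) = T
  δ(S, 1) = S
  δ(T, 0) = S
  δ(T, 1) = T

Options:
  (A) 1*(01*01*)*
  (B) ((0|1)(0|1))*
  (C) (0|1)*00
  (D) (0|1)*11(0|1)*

Check each option against the DFA on short strings; one disagreement eliminates an option:
  (A) 1*(01*01*)*: agrees with the DFA on every string of length ≤ 6
  (B) ((0|1)(0|1))*: on '1' the DFA goes S → S and accepts (S ∈ Accept), but the regex does not match it → eliminate
  (C) (0|1)*00: on ε the DFA stays in S and accepts (S ∈ Accept), but the regex does not match it → eliminate
  (D) (0|1)*11(0|1)*: on ε the DFA stays in S and accepts (S ∈ Accept), but the regex does not match it → eliminate
Only (A) is consistent with the DFA.
(A) 1*(01*01*)*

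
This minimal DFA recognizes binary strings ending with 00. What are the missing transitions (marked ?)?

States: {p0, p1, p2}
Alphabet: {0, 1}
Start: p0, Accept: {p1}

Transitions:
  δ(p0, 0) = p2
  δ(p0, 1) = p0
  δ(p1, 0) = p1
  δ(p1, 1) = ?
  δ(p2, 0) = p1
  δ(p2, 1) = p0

From the language and accept set, identify what each state tracks — p0: last symbol not 0; p1: two trailing 0's; p2: one trailing 0.
Each missing δ(q, a) is the state matching the new tracked value after reading a.
δ(p1, 1) = p0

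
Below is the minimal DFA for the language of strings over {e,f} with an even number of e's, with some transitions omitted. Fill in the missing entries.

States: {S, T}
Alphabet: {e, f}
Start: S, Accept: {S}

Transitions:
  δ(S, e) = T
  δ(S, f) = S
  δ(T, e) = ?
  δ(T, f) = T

From the language and accept set, identify what each state tracks — S: even number of e's so far; T: odd number of e's so far.
Each missing δ(q, a) is the state matching the new tracked value after reading a.
δ(T, e) = S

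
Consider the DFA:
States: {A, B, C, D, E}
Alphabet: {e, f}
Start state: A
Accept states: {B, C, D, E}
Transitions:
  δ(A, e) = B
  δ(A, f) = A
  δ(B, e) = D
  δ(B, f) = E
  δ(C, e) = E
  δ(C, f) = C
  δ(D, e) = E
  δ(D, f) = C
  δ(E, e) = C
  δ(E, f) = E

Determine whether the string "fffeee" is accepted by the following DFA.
Processing string "fffeee":
  A --f--> A
  A --f--> A
  A --f--> A
  A --e--> B
  B --e--> D
  D --e--> E
Final state: E
Accept states: {B, C, D, E}
Yes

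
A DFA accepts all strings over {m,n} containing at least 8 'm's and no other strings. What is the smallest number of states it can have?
By Myhill–Nerode, count the distinguishable equivalence classes: 9 classes — having seen 0, 1, …, 7, or ≥8 copies of 'm'; any two classes i < j (j ≤ 8) are distinguished by the string m^(8−j), which takes class j to 8 copies (accepted) but leaves class i below 8 (rejected).
9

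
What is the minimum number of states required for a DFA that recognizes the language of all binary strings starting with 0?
By Myhill–Nerode, count the distinguishable equivalence classes: three classes — empty / started with 0 / started with 1 (dead).
3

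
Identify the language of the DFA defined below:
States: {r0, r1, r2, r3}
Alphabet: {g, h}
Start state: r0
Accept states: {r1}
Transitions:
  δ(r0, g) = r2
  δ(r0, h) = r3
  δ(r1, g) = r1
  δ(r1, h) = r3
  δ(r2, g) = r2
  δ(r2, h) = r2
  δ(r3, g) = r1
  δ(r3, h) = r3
Testing a few strings:
  'hh' → reject
  'hgh' → reject
  'gggh' → reject
  'hg' → accept
State roles: r0=no input read; r1=started with h, last symbol g; r2=started with g (dead); r3=started with h, last symbol h
All strings over {g,h} that start with h and end with g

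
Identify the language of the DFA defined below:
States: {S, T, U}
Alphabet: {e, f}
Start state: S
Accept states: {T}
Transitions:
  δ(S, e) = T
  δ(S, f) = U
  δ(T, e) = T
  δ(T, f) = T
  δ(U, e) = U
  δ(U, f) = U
Testing a few strings:
  'e' → accept
  'ff' → reject
  'f' → reject
  'ee' → accept
State roles: S=no input read; T=started with e; U=started with f (dead)
All strings over {e,f} starting with e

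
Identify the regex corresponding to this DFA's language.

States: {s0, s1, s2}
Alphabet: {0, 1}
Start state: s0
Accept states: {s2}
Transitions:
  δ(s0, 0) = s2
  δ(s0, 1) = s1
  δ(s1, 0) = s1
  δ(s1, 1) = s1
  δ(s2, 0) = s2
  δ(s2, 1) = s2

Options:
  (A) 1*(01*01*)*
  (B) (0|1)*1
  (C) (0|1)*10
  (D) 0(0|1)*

Check each option against the DFA on short strings; one disagreement eliminates an option:
  (A) 1*(01*01*)*: on ε the DFA stays in s0 and rejects (s0 ∉ Accept), but the regex matches it → eliminate
  (B) (0|1)*1: on '0' the DFA goes s0 → s2 and accepts (s2 ∈ Accept), but the regex does not match it → eliminate
  (C) (0|1)*10: on '0' the DFA goes s0 → s2 and accepts (s2 ∈ Accept), but the regex does not match it → eliminate
  (D) 0(0|1)*: agrees with the DFA on every string of length ≤ 6
Only (D) is consistent with the DFA.
(D) 0(0|1)*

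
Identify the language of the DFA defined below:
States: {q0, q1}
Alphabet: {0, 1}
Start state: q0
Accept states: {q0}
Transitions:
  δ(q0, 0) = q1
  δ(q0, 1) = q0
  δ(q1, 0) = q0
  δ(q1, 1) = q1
Testing a few strings:
  '00' → accept
  '1' → accept
  '01' → reject
  '101' → reject
State roles: q0=even number of 0's so far; q1=odd number of 0's so far
All binary strings with an even number of 0's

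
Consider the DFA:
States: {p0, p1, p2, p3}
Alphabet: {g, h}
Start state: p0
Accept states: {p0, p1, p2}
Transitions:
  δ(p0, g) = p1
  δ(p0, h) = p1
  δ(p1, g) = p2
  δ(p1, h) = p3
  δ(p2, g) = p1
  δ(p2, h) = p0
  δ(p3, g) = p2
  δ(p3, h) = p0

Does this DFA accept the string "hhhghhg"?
Processing string "hhhghhg":
  p0 --h--> p1
  p1 --h--> p3
  p3 --h--> p0
  p0 --g--> p1
  p1 --h--> p3
  p3 --h--> p0
  p0 --g--> p1
Final state: p1
Accept states: {p0, p1, p2}
Yes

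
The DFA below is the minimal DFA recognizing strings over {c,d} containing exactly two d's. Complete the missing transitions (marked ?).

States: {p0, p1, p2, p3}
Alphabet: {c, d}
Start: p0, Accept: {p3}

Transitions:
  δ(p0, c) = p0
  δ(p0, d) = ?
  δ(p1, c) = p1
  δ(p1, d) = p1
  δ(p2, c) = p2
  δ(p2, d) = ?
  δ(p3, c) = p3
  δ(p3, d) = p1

From the language and accept set, identify what each state tracks — p0: zero d's; p1: ≥ three d's (dead); p2: one d; p3: two d's.
Each missing δ(q, a) is the state matching the new tracked value after reading a.
δ(p0, d) = p2; δ(p2, d) = p3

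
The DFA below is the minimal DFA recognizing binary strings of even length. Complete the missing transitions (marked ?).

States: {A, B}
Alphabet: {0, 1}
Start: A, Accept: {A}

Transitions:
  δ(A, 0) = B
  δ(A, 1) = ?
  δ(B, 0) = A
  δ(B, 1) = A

From the language and accept set, identify what each state tracks — A: even length so far; B: odd length so far.
Each missing δ(q, a) is the state matching the new tracked value after reading a.
δ(A, 1) = B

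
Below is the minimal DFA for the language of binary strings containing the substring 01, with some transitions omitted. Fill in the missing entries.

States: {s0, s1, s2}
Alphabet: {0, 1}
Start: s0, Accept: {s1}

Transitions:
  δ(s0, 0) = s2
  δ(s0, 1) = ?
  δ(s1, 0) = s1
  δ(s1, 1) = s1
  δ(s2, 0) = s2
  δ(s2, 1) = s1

From the language and accept set, identify what each state tracks — s0: no 0 seen yet; s1: substring 01 seen; s2: seen a 0, waiting for 1.
Each missing δ(q, a) is the state matching the new tracked value after reading a.
δ(s0, 1) = s0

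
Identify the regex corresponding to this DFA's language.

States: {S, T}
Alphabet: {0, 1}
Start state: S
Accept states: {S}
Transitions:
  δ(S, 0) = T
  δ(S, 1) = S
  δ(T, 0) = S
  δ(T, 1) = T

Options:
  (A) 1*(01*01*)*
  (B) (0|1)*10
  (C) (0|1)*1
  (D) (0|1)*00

Check each option against the DFA on short strings; one disagreement eliminates an option:
  (A) 1*(01*01*)*: agrees with the DFA on every string of length ≤ 6
  (B) (0|1)*10: on ε the DFA stays in S and accepts (S ∈ Accept), but the regex does not match it → eliminate
  (C) (0|1)*1: on ε the DFA stays in S and accepts (S ∈ Accept), but the regex does not match it → eliminate
  (D) (0|1)*00: on ε the DFA stays in S and accepts (S ∈ Accept), but the regex does not match it → eliminate
Only (A) is consistent with the DFA.
(A) 1*(01*01*)*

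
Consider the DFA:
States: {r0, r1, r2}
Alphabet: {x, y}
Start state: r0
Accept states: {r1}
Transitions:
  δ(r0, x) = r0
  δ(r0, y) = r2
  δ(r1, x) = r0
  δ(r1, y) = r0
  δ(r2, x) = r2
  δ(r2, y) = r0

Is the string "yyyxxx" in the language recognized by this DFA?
Processing string "yyyxxx":
  r0 --y--> r2
  r2 --y--> r0
  r0 --y--> r2
  r2 --x--> r2
  r2 --x--> r2
  r2 --x--> r2
Final state: r2
Accept states: {r1}
No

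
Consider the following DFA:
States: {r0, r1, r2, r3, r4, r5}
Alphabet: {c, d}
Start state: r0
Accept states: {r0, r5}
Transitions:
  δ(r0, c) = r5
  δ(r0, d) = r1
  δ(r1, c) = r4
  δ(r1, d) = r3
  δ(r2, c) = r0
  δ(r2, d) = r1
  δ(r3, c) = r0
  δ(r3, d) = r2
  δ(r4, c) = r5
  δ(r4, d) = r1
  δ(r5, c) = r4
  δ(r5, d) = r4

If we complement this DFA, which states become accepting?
Complement accept states = All states \ Original accept states
= {r0, r1, r2, r3, r4, r5} \ {r0, r5}
{r1, r2, r3, r4}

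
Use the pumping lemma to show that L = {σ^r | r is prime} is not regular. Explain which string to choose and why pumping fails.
Assume L is regular with pumping length p. Idea: pumping by a suitable count produces a composite length.
Let q be a prime with q ≥ p and choose s = σ^q ∈ L. By the pumping lemma, s = xyz with |xy| ≤ p, |y| = k ≥ 1. Take i = q+1: |xy^(q+1)z| = q + q·k = q(1+k). Since q ≥ 2 and 1+k ≥ 2, q(1+k) is composite, so xy^(q+1)z ∉ L.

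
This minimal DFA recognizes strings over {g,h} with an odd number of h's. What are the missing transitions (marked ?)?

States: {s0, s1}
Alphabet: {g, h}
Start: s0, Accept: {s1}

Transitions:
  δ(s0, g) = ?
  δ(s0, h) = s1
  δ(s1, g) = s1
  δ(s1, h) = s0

From the language and accept set, identify what each state tracks — s0: even number of h's so far; s1: odd number of h's so far.
Each missing δ(q, a) is the state matching the new tracked value after reading a.
δ(s0, g) = s0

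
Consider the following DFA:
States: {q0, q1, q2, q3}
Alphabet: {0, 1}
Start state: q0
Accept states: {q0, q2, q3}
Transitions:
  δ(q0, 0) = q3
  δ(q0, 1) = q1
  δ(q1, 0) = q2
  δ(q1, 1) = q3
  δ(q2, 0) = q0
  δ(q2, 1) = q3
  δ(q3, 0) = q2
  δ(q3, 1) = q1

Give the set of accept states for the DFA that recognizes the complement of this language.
Complement accept states = All states \ Original accept states
= {q0, q1, q2, q3} \ {q0, q2, q3}
{q1}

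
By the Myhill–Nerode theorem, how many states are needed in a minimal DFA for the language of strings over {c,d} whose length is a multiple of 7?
By Myhill–Nerode, count the distinguishable equivalence classes: 7 classes — one per residue of the length mod 7; class i is distinguished from class j by any string of length (7 − i) mod 7.
7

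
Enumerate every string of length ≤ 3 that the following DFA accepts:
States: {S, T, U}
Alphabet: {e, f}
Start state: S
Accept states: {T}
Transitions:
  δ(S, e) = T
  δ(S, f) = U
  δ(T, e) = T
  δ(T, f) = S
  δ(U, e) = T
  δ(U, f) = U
e, ee, fe, eee, efe, fee, ffe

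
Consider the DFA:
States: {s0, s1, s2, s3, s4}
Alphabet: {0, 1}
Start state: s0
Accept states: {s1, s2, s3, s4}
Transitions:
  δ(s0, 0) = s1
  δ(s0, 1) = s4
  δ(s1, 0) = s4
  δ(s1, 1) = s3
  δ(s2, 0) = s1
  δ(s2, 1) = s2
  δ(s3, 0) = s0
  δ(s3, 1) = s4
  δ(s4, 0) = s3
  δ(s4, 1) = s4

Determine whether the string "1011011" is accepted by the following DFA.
Processing string "1011011":
  s0 --1--> s4
  s4 --0--> s3
  s3 --1--> s4
  s4 --1--> s4
  s4 --0--> s3
  s3 --1--> s4
  s4 --1--> s4
Final state: s4
Accept states: {s1, s2, s3, s4}
Yes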